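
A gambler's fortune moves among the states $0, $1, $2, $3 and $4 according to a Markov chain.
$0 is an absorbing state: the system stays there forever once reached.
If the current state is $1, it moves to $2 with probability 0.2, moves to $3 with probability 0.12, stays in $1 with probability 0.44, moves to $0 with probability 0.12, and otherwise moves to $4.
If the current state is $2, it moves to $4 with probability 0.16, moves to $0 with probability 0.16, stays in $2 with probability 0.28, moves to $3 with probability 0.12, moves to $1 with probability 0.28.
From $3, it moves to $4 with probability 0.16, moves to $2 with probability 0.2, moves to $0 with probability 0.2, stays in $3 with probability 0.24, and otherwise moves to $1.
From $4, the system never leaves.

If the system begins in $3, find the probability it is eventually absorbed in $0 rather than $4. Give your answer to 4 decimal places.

Let h(s) be the probability of absorption at $0 starting from transient state s. Then h($0) = 1 and h($4) = 0. By first-step analysis:
h($1) = 0.12·1 + 0.44·h($1) + 0.2·h($2) + 0.12·h($3) + 0.12·0
h($2) = 0.16·1 + 0.28·h($1) + 0.28·h($2) + 0.12·h($3) + 0.16·0
h($3) = 0.2·1 + 0.2·h($1) + 0.2·h($2) + 0.24·h($3) + 0.16·0
Solving: h($1) = 0.5100, h($2) = 0.5091, h($3) = 0.5313.
Starting from $3, the probability is 0.5313.

0.5313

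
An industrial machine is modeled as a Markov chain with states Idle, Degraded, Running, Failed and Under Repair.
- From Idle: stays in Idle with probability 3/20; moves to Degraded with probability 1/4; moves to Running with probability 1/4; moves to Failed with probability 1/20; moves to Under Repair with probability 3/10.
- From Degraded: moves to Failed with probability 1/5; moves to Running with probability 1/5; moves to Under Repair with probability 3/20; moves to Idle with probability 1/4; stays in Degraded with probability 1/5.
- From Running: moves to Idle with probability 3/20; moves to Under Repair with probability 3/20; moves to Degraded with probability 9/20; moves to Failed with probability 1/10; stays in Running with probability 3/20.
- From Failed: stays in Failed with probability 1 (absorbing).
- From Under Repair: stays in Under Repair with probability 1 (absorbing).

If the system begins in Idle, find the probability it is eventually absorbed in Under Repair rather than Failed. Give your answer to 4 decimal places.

Let h(s) be the probability of absorption at Under Repair starting from transient state s. Then h(Under Repair) = 1 and h(Failed) = 0. By first-step analysis:
h(Idle) = 0.15·h(Idle) + 0.25·h(Degraded) + 0.25·h(Running) + 0.05·0 + 0.3·1
h(Degraded) = 0.25·h(Idle) + 0.2·h(Degraded) + 0.2·h(Running) + 0.2·0 + 0.15·1
h(Running) = 0.15·h(Idle) + 0.45·h(Degraded) + 0.15·h(Running) + 0.1·0 + 0.15·1
Solving: h(Idle) = 0.6878, h(Degraded) = 0.5496, h(Running) = 0.5888.
Starting from Idle, the probability is 0.6878.

0.6878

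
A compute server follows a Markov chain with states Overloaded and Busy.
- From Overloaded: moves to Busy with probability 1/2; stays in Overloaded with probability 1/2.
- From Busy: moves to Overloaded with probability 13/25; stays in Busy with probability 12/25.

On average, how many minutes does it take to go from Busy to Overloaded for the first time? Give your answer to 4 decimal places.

Let t(s) be the expected number of minutes to first reach Overloaded from state s, with t(Overloaded) = 0. Conditioning on the first minute:
t(Busy) = 1 + 0.48·t(Busy)
Solving: t(Busy) = 1.9231.
Expected minutes from Busy to Overloaded: 1.9231.

1.9231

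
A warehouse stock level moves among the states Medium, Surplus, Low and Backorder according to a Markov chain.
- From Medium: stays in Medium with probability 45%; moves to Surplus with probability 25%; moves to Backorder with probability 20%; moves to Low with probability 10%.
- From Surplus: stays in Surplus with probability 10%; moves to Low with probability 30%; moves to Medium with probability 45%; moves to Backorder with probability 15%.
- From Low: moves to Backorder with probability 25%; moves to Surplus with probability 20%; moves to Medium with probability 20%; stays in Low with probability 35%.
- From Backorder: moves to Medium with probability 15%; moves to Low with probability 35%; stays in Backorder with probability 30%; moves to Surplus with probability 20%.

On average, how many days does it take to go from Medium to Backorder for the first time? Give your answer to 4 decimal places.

5.0252

Let t(s) be the expected number of days to first reach Backorder from state s, with t(Backorder) = 0. Conditioning on the first day:
t(Medium) = 1 + 0.45·t(Medium) + 0.25·t(Surplus) + 0.1·t(Low)
t(Surplus) = 1 + 0.45·t(Medium) + 0.1·t(Surplus) + 0.3·t(Low)
t(Low) = 1 + 0.2·t(Medium) + 0.2·t(Surplus) + 0.35·t(Low)
Solving: t(Medium) = 5.0252, t(Surplus) = 5.1836, t(Low) = 4.6796.
Expected days from Medium to Backorder: 5.0252.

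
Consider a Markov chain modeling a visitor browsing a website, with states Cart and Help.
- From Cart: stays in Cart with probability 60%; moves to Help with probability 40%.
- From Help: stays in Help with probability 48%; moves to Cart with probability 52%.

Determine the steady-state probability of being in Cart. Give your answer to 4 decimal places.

0.5652

Let the stationary distribution be π with π = πP and π_1 + π_2 = 1.
π_1 = 0.6·π_1 + 0.52·π_2
Solving with the normalization constraint gives π = (0.5652, 0.4348).
So the stationary probability of Cart is 0.5652.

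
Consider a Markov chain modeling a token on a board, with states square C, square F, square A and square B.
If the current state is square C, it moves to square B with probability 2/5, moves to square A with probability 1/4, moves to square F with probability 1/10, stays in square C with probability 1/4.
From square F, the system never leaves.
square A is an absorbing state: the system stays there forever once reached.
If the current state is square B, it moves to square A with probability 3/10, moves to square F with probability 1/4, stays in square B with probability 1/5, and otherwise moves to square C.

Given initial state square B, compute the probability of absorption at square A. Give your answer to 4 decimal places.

0.5750

Let h(s) be the probability of absorption at square A starting from transient state s. Then h(square A) = 1 and h(square F) = 0. By first-step analysis:
h(square C) = 0.25·h(square C) + 0.1·0 + 0.25·1 + 0.4·h(square B)
h(square B) = 0.25·h(square C) + 0.25·0 + 0.3·1 + 0.2·h(square B)
Solving: h(square C) = 0.6400, h(square B) = 0.5750.
Starting from square B, the probability is 0.5750.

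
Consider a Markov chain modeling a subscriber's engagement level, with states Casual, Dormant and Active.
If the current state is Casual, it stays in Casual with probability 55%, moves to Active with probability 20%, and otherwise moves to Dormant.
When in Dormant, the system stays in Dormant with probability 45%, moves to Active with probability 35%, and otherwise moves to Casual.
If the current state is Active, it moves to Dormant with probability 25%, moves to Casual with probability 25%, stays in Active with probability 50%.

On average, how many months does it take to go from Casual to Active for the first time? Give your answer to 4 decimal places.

4.0506

Let t(s) be the expected number of months to first reach Active from state s, with t(Active) = 0. Conditioning on the first month:
t(Casual) = 1 + 0.55·t(Casual) + 0.25·t(Dormant)
t(Dormant) = 1 + 0.2·t(Casual) + 0.45·t(Dormant)
Solving: t(Casual) = 4.0506, t(Dormant) = 3.2911.
Expected months from Casual to Active: 4.0506.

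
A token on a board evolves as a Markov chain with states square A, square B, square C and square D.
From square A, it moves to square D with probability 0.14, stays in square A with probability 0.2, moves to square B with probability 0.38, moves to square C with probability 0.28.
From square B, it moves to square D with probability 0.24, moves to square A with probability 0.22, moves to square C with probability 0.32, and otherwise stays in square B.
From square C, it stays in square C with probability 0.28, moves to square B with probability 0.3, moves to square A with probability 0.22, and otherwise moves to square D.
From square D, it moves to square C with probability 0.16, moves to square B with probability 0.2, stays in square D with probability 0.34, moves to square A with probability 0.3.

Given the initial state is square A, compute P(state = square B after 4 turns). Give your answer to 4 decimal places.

Propagate the distribution vector 4 turns from square A.
After 0 turns: (1.0000, 0.0000, 0.0000, 0.0000)
After 1 turn: (0.2000, 0.3800, 0.2800, 0.1400)
After 2 turns: (0.2272, 0.2716, 0.2784, 0.2228)
After 3 turns: (0.2333, 0.2742, 0.2641, 0.2284)
After 4 turns: (0.2336, 0.2739, 0.2636, 0.2289)
P(in square B after 4 turns) = 0.2739

0.2739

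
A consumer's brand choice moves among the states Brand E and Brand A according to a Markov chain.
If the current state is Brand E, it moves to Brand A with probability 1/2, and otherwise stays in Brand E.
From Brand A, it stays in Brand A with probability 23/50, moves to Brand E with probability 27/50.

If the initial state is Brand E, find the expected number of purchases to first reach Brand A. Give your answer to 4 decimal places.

2.0000

Let t(s) be the expected number of purchases to first reach Brand A from state s, with t(Brand A) = 0. Conditioning on the first purchase:
t(Brand E) = 1 + 0.5·t(Brand E)
Solving: t(Brand E) = 2.0000.
Expected purchases from Brand E to Brand A: 2.0000.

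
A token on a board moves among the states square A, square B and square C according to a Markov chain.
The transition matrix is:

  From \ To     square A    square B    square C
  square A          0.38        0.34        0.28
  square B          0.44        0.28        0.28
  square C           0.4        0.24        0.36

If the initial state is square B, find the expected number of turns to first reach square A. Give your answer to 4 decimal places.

2.3374

Let t(s) be the expected number of turns to first reach square A from state s, with t(square A) = 0. Conditioning on the first turn:
t(square B) = 1 + 0.28·t(square B) + 0.28·t(square C)
t(square C) = 1 + 0.24·t(square B) + 0.36·t(square C)
Solving: t(square B) = 2.3374, t(square C) = 2.4390.
Expected turns from square B to square A: 2.3374.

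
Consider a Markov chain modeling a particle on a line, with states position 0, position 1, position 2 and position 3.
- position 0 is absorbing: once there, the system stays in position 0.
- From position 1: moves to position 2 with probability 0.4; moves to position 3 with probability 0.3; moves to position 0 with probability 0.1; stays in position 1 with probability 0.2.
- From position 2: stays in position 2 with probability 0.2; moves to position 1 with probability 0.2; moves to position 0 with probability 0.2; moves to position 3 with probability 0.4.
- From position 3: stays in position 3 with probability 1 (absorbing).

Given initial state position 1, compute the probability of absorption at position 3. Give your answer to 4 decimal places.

0.7143

Let h(s) be the probability of absorption at position 3 starting from transient state s. Then h(position 3) = 1 and h(position 0) = 0. By first-step analysis:
h(position 1) = 0.1·0 + 0.2·h(position 1) + 0.4·h(position 2) + 0.3·1
h(position 2) = 0.2·0 + 0.2·h(position 1) + 0.2·h(position 2) + 0.4·1
Solving: h(position 1) = 0.7143, h(position 2) = 0.6786.
Starting from position 1, the probability is 0.7143.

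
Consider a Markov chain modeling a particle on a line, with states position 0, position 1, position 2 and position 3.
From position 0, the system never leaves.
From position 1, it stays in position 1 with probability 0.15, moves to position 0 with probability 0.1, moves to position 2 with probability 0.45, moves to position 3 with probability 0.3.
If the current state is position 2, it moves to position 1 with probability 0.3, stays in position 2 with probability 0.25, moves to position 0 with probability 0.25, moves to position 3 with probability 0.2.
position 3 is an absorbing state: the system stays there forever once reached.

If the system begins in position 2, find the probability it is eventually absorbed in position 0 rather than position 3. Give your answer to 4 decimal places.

Let h(s) be the probability of absorption at position 0 starting from transient state s. Then h(position 0) = 1 and h(position 3) = 0. By first-step analysis:
h(position 1) = 0.1·1 + 0.15·h(position 1) + 0.45·h(position 2) + 0.3·0
h(position 2) = 0.25·1 + 0.3·h(position 1) + 0.25·h(position 2) + 0.2·0
Solving: h(position 1) = 0.3731, h(position 2) = 0.4826.
Starting from position 2, the probability is 0.4826.

0.4826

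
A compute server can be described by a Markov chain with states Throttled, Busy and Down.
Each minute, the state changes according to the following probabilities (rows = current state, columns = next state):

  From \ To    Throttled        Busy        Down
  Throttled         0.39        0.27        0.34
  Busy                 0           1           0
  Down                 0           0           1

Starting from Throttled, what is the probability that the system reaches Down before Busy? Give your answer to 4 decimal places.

Let h(s) be the probability of absorption at Down starting from transient state s. Then h(Down) = 1 and h(Busy) = 0. By first-step analysis:
h(Throttled) = 0.39·h(Throttled) + 0.27·0 + 0.34·1
Solving: h(Throttled) = 0.5574.
Starting from Throttled, the probability is 0.5574.

0.5574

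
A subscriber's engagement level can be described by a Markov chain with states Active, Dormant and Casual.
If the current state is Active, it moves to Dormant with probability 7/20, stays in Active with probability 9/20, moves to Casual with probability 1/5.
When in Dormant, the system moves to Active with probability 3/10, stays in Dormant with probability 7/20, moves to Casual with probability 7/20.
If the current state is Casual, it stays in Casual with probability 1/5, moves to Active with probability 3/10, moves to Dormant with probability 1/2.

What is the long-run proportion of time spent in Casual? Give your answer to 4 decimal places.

Let the stationary distribution be π with π = πP and π_1 + π_2 + π_3 = 1.
π_1 = 0.45·π_1 + 0.3·π_2 + 0.3·π_3
π_2 = 0.35·π_1 + 0.35·π_2 + 0.5·π_3
Solving with the normalization constraint gives π = (0.3529, 0.3887, 0.2583).
So the stationary probability of Casual is 0.2583.

0.2583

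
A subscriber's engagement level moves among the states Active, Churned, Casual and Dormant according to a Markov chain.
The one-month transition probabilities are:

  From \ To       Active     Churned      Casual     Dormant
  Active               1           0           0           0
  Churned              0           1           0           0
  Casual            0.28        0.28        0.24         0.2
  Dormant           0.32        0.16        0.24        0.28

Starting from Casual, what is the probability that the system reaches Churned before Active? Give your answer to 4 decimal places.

0.4679

Let h(s) be the probability of absorption at Churned starting from transient state s. Then h(Churned) = 1 and h(Active) = 0. By first-step analysis:
h(Casual) = 0.28·0 + 0.28·1 + 0.24·h(Casual) + 0.2·h(Dormant)
h(Dormant) = 0.32·0 + 0.16·1 + 0.24·h(Casual) + 0.28·h(Dormant)
Solving: h(Casual) = 0.4679, h(Dormant) = 0.3782.
Starting from Casual, the probability is 0.4679.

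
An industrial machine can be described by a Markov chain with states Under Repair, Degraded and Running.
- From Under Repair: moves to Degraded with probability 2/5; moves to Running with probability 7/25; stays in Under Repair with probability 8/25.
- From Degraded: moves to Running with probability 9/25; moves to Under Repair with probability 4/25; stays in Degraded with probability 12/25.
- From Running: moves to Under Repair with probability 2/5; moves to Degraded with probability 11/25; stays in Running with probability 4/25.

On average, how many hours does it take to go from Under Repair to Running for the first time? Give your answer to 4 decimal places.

3.1768

Let t(s) be the expected number of hours to first reach Running from state s, with t(Running) = 0. Conditioning on the first hour:
t(Under Repair) = 1 + 0.32·t(Under Repair) + 0.4·t(Degraded)
t(Degraded) = 1 + 0.16·t(Under Repair) + 0.48·t(Degraded)
Solving: t(Under Repair) = 3.1768, t(Degraded) = 2.9006.
Expected hours from Under Repair to Running: 3.1768.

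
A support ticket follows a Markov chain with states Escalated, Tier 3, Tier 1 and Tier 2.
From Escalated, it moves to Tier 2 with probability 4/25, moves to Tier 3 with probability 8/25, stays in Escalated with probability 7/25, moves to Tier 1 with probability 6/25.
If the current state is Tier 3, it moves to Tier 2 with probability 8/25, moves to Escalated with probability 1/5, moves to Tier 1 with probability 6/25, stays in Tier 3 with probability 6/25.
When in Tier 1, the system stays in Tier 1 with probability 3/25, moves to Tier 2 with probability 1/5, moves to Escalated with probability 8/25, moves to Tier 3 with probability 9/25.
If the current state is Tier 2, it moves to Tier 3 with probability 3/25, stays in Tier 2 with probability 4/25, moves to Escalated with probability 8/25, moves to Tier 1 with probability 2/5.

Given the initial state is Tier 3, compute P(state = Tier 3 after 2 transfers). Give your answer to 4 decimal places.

0.2464

Propagate the distribution vector 2 transfers from Tier 3.
After 0 transfers: (0.0000, 1.0000, 0.0000, 0.0000)
After 1 transfer: (0.2000, 0.2400, 0.2400, 0.3200)
After 2 transfers: (0.2832, 0.2464, 0.2624, 0.2080)
P(in Tier 3 after 2 transfers) = 0.2464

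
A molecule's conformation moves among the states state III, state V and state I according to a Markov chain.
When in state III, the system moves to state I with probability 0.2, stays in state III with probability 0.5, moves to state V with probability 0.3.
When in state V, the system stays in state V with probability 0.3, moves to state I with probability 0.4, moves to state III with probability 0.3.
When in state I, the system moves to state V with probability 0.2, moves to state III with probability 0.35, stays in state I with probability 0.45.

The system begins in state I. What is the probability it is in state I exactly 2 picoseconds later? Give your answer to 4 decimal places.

0.3525

Sum over the intermediate state after 1 picosecond:
P = P(state I→state III)·P(state III→state I) + P(state I→state V)·P(state V→state I) + P(state I→state I)·P(state I→state I)
  = 0.35×0.2 + 0.2×0.4 + 0.45×0.45
  = 0.0700 + 0.0800 + 0.2025 = 0.3525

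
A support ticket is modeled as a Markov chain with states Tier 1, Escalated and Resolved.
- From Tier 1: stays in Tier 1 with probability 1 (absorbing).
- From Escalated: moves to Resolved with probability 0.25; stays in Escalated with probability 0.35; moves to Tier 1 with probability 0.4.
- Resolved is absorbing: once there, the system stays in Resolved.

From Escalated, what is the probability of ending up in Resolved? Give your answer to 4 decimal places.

0.3846

Let h(s) be the probability of absorption at Resolved starting from transient state s. Then h(Resolved) = 1 and h(Tier 1) = 0. By first-step analysis:
h(Escalated) = 0.4·0 + 0.35·h(Escalated) + 0.25·1
Solving: h(Escalated) = 0.3846.
Starting from Escalated, the probability is 0.3846.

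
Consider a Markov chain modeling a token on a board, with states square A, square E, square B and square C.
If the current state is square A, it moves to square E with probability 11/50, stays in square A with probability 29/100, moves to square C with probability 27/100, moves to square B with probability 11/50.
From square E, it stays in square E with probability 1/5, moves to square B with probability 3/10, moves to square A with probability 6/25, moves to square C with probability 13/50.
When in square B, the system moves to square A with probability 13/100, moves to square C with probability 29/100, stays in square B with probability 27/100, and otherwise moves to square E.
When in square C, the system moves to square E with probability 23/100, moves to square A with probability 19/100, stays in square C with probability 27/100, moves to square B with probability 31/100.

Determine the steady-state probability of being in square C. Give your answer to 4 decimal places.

Let the stationary distribution be π with π = πP and π_1 + π_2 + π_3 + π_4 = 1.
π_1 = 0.29·π_1 + 0.24·π_2 + 0.13·π_3 + 0.19·π_4
π_2 = 0.22·π_1 + 0.2·π_2 + 0.31·π_3 + 0.23·π_4
π_3 = 0.22·π_1 + 0.3·π_2 + 0.27·π_3 + 0.31·π_4
Solving with the normalization constraint gives π = (0.2061, 0.2429, 0.2779, 0.2731).
So the stationary probability of square C is 0.2731.

0.2731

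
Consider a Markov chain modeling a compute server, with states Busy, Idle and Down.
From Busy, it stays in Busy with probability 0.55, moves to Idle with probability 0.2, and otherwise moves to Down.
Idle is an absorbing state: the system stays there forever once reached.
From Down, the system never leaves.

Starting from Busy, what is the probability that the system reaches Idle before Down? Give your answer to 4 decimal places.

0.4444

Let h(s) be the probability of absorption at Idle starting from transient state s. Then h(Idle) = 1 and h(Down) = 0. By first-step analysis:
h(Busy) = 0.55·h(Busy) + 0.2·1 + 0.25·0
Solving: h(Busy) = 0.4444.
Starting from Busy, the probability is 0.4444.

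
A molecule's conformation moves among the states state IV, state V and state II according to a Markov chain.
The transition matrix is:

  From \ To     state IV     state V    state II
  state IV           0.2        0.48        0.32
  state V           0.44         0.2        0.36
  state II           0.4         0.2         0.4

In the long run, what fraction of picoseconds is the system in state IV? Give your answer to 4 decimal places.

Let the stationary distribution be π with π = πP and π_1 + π_2 + π_3 = 1.
π_1 = 0.2·π_1 + 0.44·π_2 + 0.4·π_3
π_2 = 0.48·π_1 + 0.2·π_2 + 0.2·π_3
Solving with the normalization constraint gives π = (0.3432, 0.2961, 0.3607).
So the stationary probability of state IV is 0.3432.

0.3432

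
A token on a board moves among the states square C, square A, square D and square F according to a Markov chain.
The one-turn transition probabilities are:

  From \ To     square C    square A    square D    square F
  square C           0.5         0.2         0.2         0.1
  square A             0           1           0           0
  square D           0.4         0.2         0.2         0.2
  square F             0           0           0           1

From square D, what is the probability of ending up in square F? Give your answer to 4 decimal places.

Let h(s) be the probability of absorption at square F starting from transient state s. Then h(square F) = 1 and h(square A) = 0. By first-step analysis:
h(square C) = 0.5·h(square C) + 0.2·0 + 0.2·h(square D) + 0.1·1
h(square D) = 0.4·h(square C) + 0.2·0 + 0.2·h(square D) + 0.2·1
Solving: h(square C) = 0.3750, h(square D) = 0.4375.
Starting from square D, the probability is 0.4375.

0.4375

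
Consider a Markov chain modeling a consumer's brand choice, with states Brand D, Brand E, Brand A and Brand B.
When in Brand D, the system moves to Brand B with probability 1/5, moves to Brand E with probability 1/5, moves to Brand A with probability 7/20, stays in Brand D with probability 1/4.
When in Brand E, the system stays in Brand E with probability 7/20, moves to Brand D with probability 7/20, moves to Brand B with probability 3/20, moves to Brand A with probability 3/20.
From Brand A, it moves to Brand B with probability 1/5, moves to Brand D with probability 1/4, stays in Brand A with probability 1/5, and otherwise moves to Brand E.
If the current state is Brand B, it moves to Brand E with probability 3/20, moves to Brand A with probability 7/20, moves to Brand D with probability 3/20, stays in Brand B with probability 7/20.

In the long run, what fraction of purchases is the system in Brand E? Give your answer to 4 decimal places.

Let the stationary distribution be π with π = πP and π_1 + π_2 + π_3 + π_4 = 1.
π_1 = 0.25·π_1 + 0.35·π_2 + 0.25·π_3 + 0.15·π_4
π_2 = 0.2·π_1 + 0.35·π_2 + 0.35·π_3 + 0.15·π_4
π_3 = 0.35·π_1 + 0.15·π_2 + 0.2·π_3 + 0.35·π_4
Solving with the normalization constraint gives π = (0.2548, 0.2679, 0.2578, 0.2195).
So the stationary probability of Brand E is 0.2679.

0.2679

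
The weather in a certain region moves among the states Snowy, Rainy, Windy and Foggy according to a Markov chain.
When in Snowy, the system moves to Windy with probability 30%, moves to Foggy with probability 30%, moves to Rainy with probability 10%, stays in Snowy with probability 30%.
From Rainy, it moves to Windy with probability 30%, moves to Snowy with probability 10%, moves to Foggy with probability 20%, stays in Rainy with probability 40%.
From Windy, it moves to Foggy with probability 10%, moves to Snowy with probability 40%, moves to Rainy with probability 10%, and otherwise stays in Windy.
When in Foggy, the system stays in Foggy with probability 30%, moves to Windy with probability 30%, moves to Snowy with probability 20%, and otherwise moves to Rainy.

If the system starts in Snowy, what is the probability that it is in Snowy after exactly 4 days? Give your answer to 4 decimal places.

0.2773

Propagate the distribution vector 4 days from Snowy.
After 0 days: (1.0000, 0.0000, 0.0000, 0.0000)
After 1 day: (0.3000, 0.1000, 0.3000, 0.3000)
After 2 days: (0.2800, 0.1600, 0.3300, 0.2300)
After 3 days: (0.2780, 0.1710, 0.3330, 0.2180)
After 4 days: (0.2773, 0.1731, 0.3333, 0.2163)
P(in Snowy after 4 days) = 0.2773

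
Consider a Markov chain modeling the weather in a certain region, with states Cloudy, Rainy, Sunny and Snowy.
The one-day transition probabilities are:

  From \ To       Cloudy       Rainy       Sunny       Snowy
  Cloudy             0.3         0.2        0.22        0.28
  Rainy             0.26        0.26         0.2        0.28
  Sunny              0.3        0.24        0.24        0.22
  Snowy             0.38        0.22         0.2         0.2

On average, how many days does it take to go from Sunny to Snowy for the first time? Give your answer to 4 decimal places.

Let t(s) be the expected number of days to first reach Snowy from state s, with t(Snowy) = 0. Conditioning on the first day:
t(Cloudy) = 1 + 0.3·t(Cloudy) + 0.2·t(Rainy) + 0.22·t(Sunny)
t(Rainy) = 1 + 0.26·t(Cloudy) + 0.26·t(Rainy) + 0.2·t(Sunny)
t(Sunny) = 1 + 0.3·t(Cloudy) + 0.24·t(Rainy) + 0.24·t(Sunny)
Solving: t(Cloudy) = 3.7481, t(Rainy) = 3.7432, t(Sunny) = 3.9774.
Expected days from Sunny to Snowy: 3.9774.

3.9774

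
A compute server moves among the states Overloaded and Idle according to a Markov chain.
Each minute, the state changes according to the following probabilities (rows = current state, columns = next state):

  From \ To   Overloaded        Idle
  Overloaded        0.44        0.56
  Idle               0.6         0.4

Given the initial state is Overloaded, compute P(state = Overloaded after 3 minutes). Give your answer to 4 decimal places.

Propagate the distribution vector 3 minutes from Overloaded.
After 0 minutes: (1.0000, 0.0000)
After 1 minute: (0.4400, 0.5600)
After 2 minutes: (0.5296, 0.4704)
After 3 minutes: (0.5153, 0.4847)
P(in Overloaded after 3 minutes) = 0.5153

0.5153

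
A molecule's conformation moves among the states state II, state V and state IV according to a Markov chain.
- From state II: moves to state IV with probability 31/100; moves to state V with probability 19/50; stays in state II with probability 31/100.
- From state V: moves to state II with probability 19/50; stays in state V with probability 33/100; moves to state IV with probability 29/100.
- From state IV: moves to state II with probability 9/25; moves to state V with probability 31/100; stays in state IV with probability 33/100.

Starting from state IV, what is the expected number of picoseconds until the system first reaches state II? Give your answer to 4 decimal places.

Let t(s) be the expected number of picoseconds to first reach state II from state s, with t(state II) = 0. Conditioning on the first picosecond:
t(state V) = 1 + 0.33·t(state V) + 0.29·t(state IV)
t(state IV) = 1 + 0.31·t(state V) + 0.33·t(state IV)
Solving: t(state V) = 2.6741, t(state IV) = 2.7298.
Expected picoseconds from state IV to state II: 2.7298.

2.7298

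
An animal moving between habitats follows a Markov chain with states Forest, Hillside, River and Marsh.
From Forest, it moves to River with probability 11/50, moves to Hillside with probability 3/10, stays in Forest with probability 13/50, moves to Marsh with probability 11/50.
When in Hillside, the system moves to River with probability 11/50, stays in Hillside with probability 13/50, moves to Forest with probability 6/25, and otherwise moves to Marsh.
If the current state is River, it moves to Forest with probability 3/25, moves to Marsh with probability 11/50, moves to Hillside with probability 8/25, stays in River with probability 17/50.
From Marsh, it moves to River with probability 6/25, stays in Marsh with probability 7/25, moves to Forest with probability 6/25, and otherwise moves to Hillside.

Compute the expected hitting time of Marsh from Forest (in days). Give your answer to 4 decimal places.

4.2088

Let t(s) be the expected number of days to first reach Marsh from state s, with t(Marsh) = 0. Conditioning on the first day:
t(Forest) = 1 + 0.26·t(Forest) + 0.3·t(Hillside) + 0.22·t(River)
t(Hillside) = 1 + 0.24·t(Forest) + 0.26·t(Hillside) + 0.22·t(River)
t(River) = 1 + 0.12·t(Forest) + 0.32·t(Hillside) + 0.34·t(River)
Solving: t(Forest) = 4.2088, t(Hillside) = 3.9660, t(River) = 4.2033.
Expected days from Forest to Marsh: 4.2088.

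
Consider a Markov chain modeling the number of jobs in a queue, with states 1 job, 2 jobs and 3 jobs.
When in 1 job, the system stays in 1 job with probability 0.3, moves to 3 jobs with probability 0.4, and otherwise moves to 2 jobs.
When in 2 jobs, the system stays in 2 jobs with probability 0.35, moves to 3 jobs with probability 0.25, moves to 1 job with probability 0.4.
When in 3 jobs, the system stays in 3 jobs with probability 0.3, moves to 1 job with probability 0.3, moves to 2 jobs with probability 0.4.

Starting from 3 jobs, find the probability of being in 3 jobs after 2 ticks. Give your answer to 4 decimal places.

0.3100

Sum over the intermediate state after 1 tick:
P = P(3 jobs→1 job)·P(1 job→3 jobs) + P(3 jobs→2 jobs)·P(2 jobs→3 jobs) + P(3 jobs→3 jobs)·P(3 jobs→3 jobs)
  = 0.3×0.4 + 0.4×0.25 + 0.3×0.3
  = 0.1200 + 0.1000 + 0.0900 = 0.3100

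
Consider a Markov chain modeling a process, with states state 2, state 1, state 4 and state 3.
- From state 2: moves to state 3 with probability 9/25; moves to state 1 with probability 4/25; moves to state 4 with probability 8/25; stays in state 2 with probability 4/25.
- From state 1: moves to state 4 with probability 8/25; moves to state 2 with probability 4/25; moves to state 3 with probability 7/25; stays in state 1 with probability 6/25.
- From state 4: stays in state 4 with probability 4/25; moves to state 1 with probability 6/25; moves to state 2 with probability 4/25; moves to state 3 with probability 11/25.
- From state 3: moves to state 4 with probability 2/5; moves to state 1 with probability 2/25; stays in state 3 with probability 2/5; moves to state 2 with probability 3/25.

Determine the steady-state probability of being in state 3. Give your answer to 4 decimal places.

0.3863

Let the stationary distribution be π with π = πP and π_1 + π_2 + π_3 + π_4 = 1.
π_1 = 0.16·π_1 + 0.16·π_2 + 0.16·π_3 + 0.12·π_4
π_2 = 0.16·π_1 + 0.24·π_2 + 0.24·π_3 + 0.08·π_4
π_3 = 0.32·π_1 + 0.32·π_2 + 0.16·π_3 + 0.4·π_4
Solving with the normalization constraint gives π = (0.1445, 0.1666, 0.3025, 0.3863).
So the stationary probability of state 3 is 0.3863.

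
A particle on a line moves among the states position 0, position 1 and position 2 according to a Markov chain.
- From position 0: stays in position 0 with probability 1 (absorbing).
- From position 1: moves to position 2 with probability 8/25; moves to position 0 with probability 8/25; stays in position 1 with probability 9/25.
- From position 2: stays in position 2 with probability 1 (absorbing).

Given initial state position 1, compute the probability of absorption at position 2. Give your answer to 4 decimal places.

0.5000

Let h(s) be the probability of absorption at position 2 starting from transient state s. Then h(position 2) = 1 and h(position 0) = 0. By first-step analysis:
h(position 1) = 0.32·0 + 0.36·h(position 1) + 0.32·1
Solving: h(position 1) = 0.5000.
Starting from position 1, the probability is 0.5000.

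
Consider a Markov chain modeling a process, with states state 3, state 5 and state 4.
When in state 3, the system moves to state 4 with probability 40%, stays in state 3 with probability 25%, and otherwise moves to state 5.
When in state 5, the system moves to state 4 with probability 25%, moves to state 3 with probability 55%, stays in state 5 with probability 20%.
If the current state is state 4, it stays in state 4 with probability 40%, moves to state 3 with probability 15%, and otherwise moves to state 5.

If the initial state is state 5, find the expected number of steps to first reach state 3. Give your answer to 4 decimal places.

2.3129

Let t(s) be the expected number of steps to first reach state 3 from state s, with t(state 3) = 0. Conditioning on the first step:
t(state 5) = 1 + 0.2·t(state 5) + 0.25·t(state 4)
t(state 4) = 1 + 0.45·t(state 5) + 0.4·t(state 4)
Solving: t(state 5) = 2.3129, t(state 4) = 3.4014.
Expected steps from state 5 to state 3: 2.3129.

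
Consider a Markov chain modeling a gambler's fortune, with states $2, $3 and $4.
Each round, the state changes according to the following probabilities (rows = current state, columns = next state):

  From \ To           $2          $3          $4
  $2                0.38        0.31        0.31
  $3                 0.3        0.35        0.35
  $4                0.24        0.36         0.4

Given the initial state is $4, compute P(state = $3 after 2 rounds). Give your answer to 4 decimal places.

0.3444

Sum over the intermediate state after 1 round:
P = P($4→$2)·P($2→$3) + P($4→$3)·P($3→$3) + P($4→$4)·P($4→$3)
  = 0.24×0.31 + 0.36×0.35 + 0.4×0.36
  = 0.0744 + 0.1260 + 0.1440 = 0.3444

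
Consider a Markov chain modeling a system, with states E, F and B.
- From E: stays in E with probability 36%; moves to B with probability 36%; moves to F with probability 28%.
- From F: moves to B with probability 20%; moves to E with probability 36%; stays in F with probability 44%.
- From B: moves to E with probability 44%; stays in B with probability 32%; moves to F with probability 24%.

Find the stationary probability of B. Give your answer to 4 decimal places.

Let the stationary distribution be π with π = πP and π_1 + π_2 + π_3 = 1.
π_1 = 0.36·π_1 + 0.36·π_2 + 0.44·π_3
π_2 = 0.28·π_1 + 0.44·π_2 + 0.24·π_3
Solving with the normalization constraint gives π = (0.3838, 0.3192, 0.2970).
So the stationary probability of B is 0.2970.

0.2970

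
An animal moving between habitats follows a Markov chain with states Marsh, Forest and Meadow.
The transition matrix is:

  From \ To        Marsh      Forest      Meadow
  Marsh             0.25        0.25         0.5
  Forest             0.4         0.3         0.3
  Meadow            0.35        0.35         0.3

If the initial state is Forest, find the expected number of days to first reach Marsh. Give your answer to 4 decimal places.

2.5974

Let t(s) be the expected number of days to first reach Marsh from state s, with t(Marsh) = 0. Conditioning on the first day:
t(Forest) = 1 + 0.3·t(Forest) + 0.3·t(Meadow)
t(Meadow) = 1 + 0.35·t(Forest) + 0.3·t(Meadow)
Solving: t(Forest) = 2.5974, t(Meadow) = 2.7273.
Expected days from Forest to Marsh: 2.5974.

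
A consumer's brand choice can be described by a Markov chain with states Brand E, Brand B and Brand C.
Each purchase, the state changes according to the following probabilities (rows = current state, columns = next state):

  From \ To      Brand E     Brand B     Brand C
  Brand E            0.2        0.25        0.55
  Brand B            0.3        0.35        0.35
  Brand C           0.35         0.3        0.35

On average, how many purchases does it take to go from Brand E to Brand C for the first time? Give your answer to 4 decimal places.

Let t(s) be the expected number of purchases to first reach Brand C from state s, with t(Brand C) = 0. Conditioning on the first purchase:
t(Brand E) = 1 + 0.2·t(Brand E) + 0.25·t(Brand B)
t(Brand B) = 1 + 0.3·t(Brand E) + 0.35·t(Brand B)
Solving: t(Brand E) = 2.0225, t(Brand B) = 2.4719.
Expected purchases from Brand E to Brand C: 2.0225.

2.0225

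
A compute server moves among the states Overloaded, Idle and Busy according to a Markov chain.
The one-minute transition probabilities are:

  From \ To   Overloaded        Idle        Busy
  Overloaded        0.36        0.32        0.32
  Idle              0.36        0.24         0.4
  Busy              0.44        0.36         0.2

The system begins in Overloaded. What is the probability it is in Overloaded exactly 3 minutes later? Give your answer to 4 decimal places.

0.3846

Propagate the distribution vector 3 minutes from Overloaded.
After 0 minutes: (1.0000, 0.0000, 0.0000)
After 1 minute: (0.3600, 0.3200, 0.3200)
After 2 minutes: (0.3856, 0.3072, 0.3072)
After 3 minutes: (0.3846, 0.3077, 0.3077)
P(in Overloaded after 3 minutes) = 0.3846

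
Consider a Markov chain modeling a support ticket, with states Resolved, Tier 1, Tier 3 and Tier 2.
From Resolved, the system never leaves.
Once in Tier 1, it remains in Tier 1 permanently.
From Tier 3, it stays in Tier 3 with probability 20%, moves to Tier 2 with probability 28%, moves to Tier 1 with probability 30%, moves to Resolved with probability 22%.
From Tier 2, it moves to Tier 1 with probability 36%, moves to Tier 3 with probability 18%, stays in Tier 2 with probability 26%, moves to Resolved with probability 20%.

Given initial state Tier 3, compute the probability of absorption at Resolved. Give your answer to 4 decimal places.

0.4040

Let h(s) be the probability of absorption at Resolved starting from transient state s. Then h(Resolved) = 1 and h(Tier 1) = 0. By first-step analysis:
h(Tier 3) = 0.22·1 + 0.3·0 + 0.2·h(Tier 3) + 0.28·h(Tier 2)
h(Tier 2) = 0.2·1 + 0.36·0 + 0.18·h(Tier 3) + 0.26·h(Tier 2)
Solving: h(Tier 3) = 0.4040, h(Tier 2) = 0.3685.
Starting from Tier 3, the probability is 0.4040.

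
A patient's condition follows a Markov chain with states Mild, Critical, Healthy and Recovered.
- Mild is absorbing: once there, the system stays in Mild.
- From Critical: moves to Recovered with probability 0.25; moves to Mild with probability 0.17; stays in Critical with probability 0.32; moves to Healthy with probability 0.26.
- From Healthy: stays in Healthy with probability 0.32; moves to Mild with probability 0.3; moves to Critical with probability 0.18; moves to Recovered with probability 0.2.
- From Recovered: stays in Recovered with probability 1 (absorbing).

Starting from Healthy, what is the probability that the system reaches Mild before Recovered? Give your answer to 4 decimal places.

0.5645

Let h(s) be the probability of absorption at Mild starting from transient state s. Then h(Mild) = 1 and h(Recovered) = 0. By first-step analysis:
h(Critical) = 0.17·1 + 0.32·h(Critical) + 0.26·h(Healthy) + 0.25·0
h(Healthy) = 0.3·1 + 0.18·h(Critical) + 0.32·h(Healthy) + 0.2·0
Solving: h(Critical) = 0.4658, h(Healthy) = 0.5645.
Starting from Healthy, the probability is 0.5645.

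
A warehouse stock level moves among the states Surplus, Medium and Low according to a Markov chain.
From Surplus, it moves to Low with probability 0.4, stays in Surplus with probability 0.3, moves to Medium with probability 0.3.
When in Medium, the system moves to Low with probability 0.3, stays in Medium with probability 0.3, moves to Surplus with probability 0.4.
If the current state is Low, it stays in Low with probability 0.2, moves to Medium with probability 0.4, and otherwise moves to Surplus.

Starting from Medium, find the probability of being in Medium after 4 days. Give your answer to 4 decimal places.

0.3305

Propagate the distribution vector 4 days from Medium.
After 0 days: (0.0000, 1.0000, 0.0000)
After 1 day: (0.4000, 0.3000, 0.3000)
After 2 days: (0.3600, 0.3300, 0.3100)
After 3 days: (0.3640, 0.3310, 0.3050)
After 4 days: (0.3636, 0.3305, 0.3059)
P(in Medium after 4 days) = 0.3305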